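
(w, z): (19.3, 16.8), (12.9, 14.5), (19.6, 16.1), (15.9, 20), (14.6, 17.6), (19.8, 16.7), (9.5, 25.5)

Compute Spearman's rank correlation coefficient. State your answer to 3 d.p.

Rank w: 5, 2, 6, 4, 3, 7, 1
Rank z: 4, 1, 2, 6, 5, 3, 7
d = rank(w) − rank(z): 1, 1, 4, -2, -2, 4, -6; Σd² = 78
ρ = 1 − 6Σd² / [n(n²−1)] = 1 − 6×78 / (7×48) = 1 − 468/336 ≈ -0.393

-0.393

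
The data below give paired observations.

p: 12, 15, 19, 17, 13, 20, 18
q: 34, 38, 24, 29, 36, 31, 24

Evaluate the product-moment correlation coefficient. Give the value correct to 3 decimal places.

n = 7, Σp = 114, Σq = 216, Σp² = 1912, Σq² = 6850, Σpq = 3447
nΣpq − ΣpΣq = 24129 − 24624 = -495
nΣp² − (Σp)² = 13384 − 12996 = 388; nΣq² − (Σq)² = 47950 − 46656 = 1294
r = -495 / √(388 × 1294) = -495 / 708.5704 ≈ -0.699

-0.699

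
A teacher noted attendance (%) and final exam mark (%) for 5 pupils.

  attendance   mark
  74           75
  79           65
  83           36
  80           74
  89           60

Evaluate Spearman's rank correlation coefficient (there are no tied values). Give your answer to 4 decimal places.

-0.8000

Rank attendance: 1, 2, 4, 3, 5
Rank mark: 5, 3, 1, 4, 2
d = rank(attendance) − rank(mark): -4, -1, 3, -1, 3; Σd² = 36
ρ = 1 − 6Σd² / [n(n²−1)] = 1 − 6×36 / (5×24) = 1 − 216/120 ≈ -0.8000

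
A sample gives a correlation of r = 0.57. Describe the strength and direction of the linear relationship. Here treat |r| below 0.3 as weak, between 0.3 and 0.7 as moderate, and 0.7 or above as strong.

r = 0.57 > 0 so the relationship is positive.
|r| = 0.57, which falls in the moderate range.

moderate positive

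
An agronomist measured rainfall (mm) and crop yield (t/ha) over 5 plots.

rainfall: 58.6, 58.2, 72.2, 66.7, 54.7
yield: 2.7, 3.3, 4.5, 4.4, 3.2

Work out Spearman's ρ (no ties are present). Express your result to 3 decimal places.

Rank rainfall: 3, 2, 5, 4, 1
Rank yield: 1, 3, 5, 4, 2
d = rank(rainfall) − rank(yield): 2, -1, 0, 0, -1; Σd² = 6
ρ = 1 − 6Σd² / [n(n²−1)] = 1 − 6×6 / (5×24) = 1 − 36/120 ≈ 0.700

0.700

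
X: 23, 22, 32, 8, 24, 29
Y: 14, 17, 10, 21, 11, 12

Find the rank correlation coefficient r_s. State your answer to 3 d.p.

-0.943

Rank X: 3, 2, 6, 1, 4, 5
Rank Y: 4, 5, 1, 6, 2, 3
d = rank(X) − rank(Y): -1, -3, 5, -5, 2, 2; Σd² = 68
ρ = 1 − 6Σd² / [n(n²−1)] = 1 − 6×68 / (6×35) = 1 − 408/210 ≈ -0.943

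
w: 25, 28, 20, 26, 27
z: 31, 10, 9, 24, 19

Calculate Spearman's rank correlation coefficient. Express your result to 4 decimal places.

0.0000

Rank w: 2, 5, 1, 3, 4
Rank z: 5, 2, 1, 4, 3
d = rank(w) − rank(z): -3, 3, 0, -1, 1; Σd² = 20
ρ = 1 − 6Σd² / [n(n²−1)] = 1 − 6×20 / (5×24) = 1 − 120/120 ≈ 0.0000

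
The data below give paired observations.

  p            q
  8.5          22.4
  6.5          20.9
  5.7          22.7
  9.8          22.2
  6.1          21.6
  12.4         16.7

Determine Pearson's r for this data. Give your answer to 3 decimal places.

n = 6, Σp = 49, Σq = 126.5, Σp² = 434, Σq² = 2692.15, Σpq = 1012.04
nΣpq − ΣpΣq = 6072.24 − 6198.5 = -126.26
nΣp² − (Σp)² = 2604 − 2401 = 203; nΣq² − (Σq)² = 16152.9 − 16002.25 = 150.65
r = -126.26 / √(203 × 150.65) = -126.26 / 174.8770 ≈ -0.722

-0.722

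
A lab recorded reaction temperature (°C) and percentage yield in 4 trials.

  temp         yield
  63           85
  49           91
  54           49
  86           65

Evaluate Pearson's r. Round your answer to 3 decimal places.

n = 4, Σx = 252, Σy = 290, Σx² = 16682, Σy² = 22132, Σxy = 18050
nΣxy − ΣxΣy = 72200 − 73080 = -880
nΣx² − (Σx)² = 66728 − 63504 = 3224; nΣy² − (Σy)² = 88528 − 84100 = 4428
r = -880 / √(3224 × 4428) = -880 / 3778.3425 ≈ -0.233

-0.233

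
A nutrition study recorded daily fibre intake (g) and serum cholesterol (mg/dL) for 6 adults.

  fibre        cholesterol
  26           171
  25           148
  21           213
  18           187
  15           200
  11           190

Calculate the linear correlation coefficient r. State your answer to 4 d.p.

-0.5508

n = 6, Σx = 116, Σy = 1109, Σx² = 2412, Σy² = 207583, Σxy = 21075
nΣxy − ΣxΣy = 126450 − 128644 = -2194
nΣx² − (Σx)² = 14472 − 13456 = 1016; nΣy² − (Σy)² = 1245498 − 1229881 = 15617
r = -2194 / √(1016 × 15617) = -2194 / 3983.3242 ≈ -0.5508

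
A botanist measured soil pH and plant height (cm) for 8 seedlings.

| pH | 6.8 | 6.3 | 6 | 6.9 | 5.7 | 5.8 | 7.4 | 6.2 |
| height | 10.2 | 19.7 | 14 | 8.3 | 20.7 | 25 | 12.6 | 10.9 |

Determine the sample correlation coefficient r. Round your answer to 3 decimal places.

-0.686

n = 8, Σx = 51.1, Σy = 121.4, Σx² = 328.87, Σy² = 2088.08, Σxy = 758.55
nΣxy − ΣxΣy = 6068.4 − 6203.54 = -135.14
nΣx² − (Σx)² = 2630.96 − 2611.21 = 19.75; nΣy² − (Σy)² = 16704.64 − 14737.96 = 1966.68
r = -135.14 / √(19.75 × 1966.68) = -135.14 / 197.0836 ≈ -0.686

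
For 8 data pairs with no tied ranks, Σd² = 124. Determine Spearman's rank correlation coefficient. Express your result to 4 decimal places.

-0.4762

ρ = 1 − 6Σd² / [n(n²−1)] = 1 − 6×124 / (8×63)
  = 1 − 744/504 = 1 − 1.47619 ≈ -0.4762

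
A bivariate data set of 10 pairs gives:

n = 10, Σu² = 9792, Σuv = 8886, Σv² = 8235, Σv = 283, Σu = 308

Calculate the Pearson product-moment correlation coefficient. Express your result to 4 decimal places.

0.6452

r = (nΣuv − ΣuΣv) / √[(nΣu² − (Σu)²)(nΣv² − (Σv)²)]
Numerator: 10×8886 − 308×283 = 1696
Denominator: √[(97920 − 94864)(82350 − 80089)] = √[3056 × 2261] = 2628.6148
r = 1696 / 2628.6148 ≈ 0.6452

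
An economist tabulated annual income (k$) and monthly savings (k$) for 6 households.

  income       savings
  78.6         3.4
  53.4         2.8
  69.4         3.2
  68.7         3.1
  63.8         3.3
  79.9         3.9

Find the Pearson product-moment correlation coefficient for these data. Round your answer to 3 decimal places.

0.854

n = 6, Σx = 413.8, Σy = 19.7, Σx² = 29020.02, Σy² = 65.35, Σxy = 1373.96
nΣxy − ΣxΣy = 8243.76 − 8151.86 = 91.9
nΣx² − (Σx)² = 174120.12 − 171230.44 = 2889.68; nΣy² − (Σy)² = 392.1 − 388.09 = 4.01
r = 91.9 / √(2889.68 × 4.01) = 91.9 / 107.6458 ≈ 0.854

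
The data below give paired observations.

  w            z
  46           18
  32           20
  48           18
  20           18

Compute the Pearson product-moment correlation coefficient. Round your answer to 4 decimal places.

-0.2290

n = 4, Σw = 146, Σz = 74, Σw² = 5844, Σz² = 1372, Σwz = 2692
nΣwz − ΣwΣz = 10768 − 10804 = -36
nΣw² − (Σw)² = 23376 − 21316 = 2060; nΣz² − (Σz)² = 5488 − 5476 = 12
r = -36 / √(2060 × 12) = -36 / 157.2260 ≈ -0.2290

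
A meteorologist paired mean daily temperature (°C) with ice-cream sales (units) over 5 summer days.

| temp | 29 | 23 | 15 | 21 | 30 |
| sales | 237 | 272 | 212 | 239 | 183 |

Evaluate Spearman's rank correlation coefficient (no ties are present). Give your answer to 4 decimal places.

-0.3000

Rank temp: 4, 3, 1, 2, 5
Rank sales: 3, 5, 2, 4, 1
d = rank(temp) − rank(sales): 1, -2, -1, -2, 4; Σd² = 26
ρ = 1 − 6Σd² / [n(n²−1)] = 1 − 6×26 / (5×24) = 1 − 156/120 ≈ -0.3000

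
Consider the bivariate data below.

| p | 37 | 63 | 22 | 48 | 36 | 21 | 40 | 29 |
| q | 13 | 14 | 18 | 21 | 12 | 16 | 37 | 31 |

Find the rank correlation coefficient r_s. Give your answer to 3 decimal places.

0.024

Rank p: 5, 8, 2, 7, 4, 1, 6, 3
Rank q: 2, 3, 5, 6, 1, 4, 8, 7
d = rank(p) − rank(q): 3, 5, -3, 1, 3, -3, -2, -4; Σd² = 82
ρ = 1 − 6Σd² / [n(n²−1)] = 1 − 6×82 / (8×63) = 1 − 492/504 ≈ 0.024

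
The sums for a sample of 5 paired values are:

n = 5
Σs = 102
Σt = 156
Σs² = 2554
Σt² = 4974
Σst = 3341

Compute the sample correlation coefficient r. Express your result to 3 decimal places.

r = (nΣst − ΣsΣt) / √[(nΣs² − (Σs)²)(nΣt² − (Σt)²)]
Numerator: 5×3341 − 102×156 = 793
Denominator: √[(12770 − 10404)(24870 − 24336)] = √[2366 × 534] = 1124.0302
r = 793 / 1124.0302 ≈ 0.705

0.705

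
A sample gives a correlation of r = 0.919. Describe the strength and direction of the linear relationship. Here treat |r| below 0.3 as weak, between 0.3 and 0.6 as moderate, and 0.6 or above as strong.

r = 0.919 > 0 so the relationship is positive.
|r| = 0.919, which falls in the strong range.

strong positive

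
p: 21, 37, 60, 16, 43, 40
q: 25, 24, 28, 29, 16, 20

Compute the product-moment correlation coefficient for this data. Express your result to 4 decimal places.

n = 6, Σp = 217, Σq = 142, Σp² = 9115, Σq² = 3482, Σpq = 5045
nΣpq − ΣpΣq = 30270 − 30814 = -544
nΣp² − (Σp)² = 54690 − 47089 = 7601; nΣq² − (Σq)² = 20892 − 20164 = 728
r = -544 / √(7601 × 728) = -544 / 2352.3452 ≈ -0.2313

-0.2313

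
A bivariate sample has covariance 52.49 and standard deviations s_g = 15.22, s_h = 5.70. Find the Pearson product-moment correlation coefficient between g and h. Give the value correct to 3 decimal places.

0.605

r = Cov(g,h) / (s_g · s_h) = 52.49 / (15.22 × 5.70)
  = 52.49 / 86.7540 ≈ 0.605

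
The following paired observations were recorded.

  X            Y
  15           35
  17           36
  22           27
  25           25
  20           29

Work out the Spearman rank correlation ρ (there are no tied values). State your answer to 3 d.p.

-0.900

Rank X: 1, 2, 4, 5, 3
Rank Y: 4, 5, 2, 1, 3
d = rank(X) − rank(Y): -3, -3, 2, 4, 0; Σd² = 38
ρ = 1 − 6Σd² / [n(n²−1)] = 1 − 6×38 / (5×24) = 1 − 228/120 ≈ -0.900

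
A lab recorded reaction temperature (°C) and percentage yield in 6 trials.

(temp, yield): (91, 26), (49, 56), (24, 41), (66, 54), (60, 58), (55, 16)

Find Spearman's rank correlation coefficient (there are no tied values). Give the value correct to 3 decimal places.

-0.086

Rank temp: 6, 2, 1, 5, 4, 3
Rank yield: 2, 5, 3, 4, 6, 1
d = rank(temp) − rank(yield): 4, -3, -2, 1, -2, 2; Σd² = 38
ρ = 1 − 6Σd² / [n(n²−1)] = 1 − 6×38 / (6×35) = 1 − 228/210 ≈ -0.086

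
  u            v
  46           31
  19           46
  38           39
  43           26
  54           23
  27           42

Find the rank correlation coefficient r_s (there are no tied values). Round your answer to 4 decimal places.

-0.9429

Rank u: 5, 1, 3, 4, 6, 2
Rank v: 3, 6, 4, 2, 1, 5
d = rank(u) − rank(v): 2, -5, -1, 2, 5, -3; Σd² = 68
ρ = 1 − 6Σd² / [n(n²−1)] = 1 − 6×68 / (6×35) = 1 − 408/210 ≈ -0.9429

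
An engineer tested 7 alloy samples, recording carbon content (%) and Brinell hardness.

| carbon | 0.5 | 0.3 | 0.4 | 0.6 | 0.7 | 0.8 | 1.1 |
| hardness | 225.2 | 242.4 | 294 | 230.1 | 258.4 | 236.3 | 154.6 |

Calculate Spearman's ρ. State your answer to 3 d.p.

Rank carbon: 3, 1, 2, 4, 5, 6, 7
Rank hardness: 2, 5, 7, 3, 6, 4, 1
d = rank(carbon) − rank(hardness): 1, -4, -5, 1, -1, 2, 6; Σd² = 84
ρ = 1 − 6Σd² / [n(n²−1)] = 1 − 6×84 / (7×48) = 1 − 504/336 ≈ -0.500

-0.500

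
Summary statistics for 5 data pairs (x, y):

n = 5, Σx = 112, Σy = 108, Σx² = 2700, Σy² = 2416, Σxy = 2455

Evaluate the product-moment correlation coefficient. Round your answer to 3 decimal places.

r = (nΣxy − ΣxΣy) / √[(nΣx² − (Σx)²)(nΣy² − (Σy)²)]
Numerator: 5×2455 − 112×108 = 179
Denominator: √[(13500 − 12544)(12080 − 11664)] = √[956 × 416] = 630.6314
r = 179 / 630.6314 ≈ 0.284

0.284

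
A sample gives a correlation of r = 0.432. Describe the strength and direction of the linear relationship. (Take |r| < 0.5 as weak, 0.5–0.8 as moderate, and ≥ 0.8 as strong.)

r = 0.432 > 0 so the relationship is positive.
|r| = 0.432, which falls in the weak range.

weak positive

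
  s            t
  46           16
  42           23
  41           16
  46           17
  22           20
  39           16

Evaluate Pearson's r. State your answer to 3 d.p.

-0.340

n = 6, Σs = 236, Σt = 108, Σs² = 9682, Σt² = 1986, Σst = 4204
nΣst − ΣsΣt = 25224 − 25488 = -264
nΣs² − (Σs)² = 58092 − 55696 = 2396; nΣt² − (Σt)² = 11916 − 11664 = 252
r = -264 / √(2396 × 252) = -264 / 777.0405 ≈ -0.340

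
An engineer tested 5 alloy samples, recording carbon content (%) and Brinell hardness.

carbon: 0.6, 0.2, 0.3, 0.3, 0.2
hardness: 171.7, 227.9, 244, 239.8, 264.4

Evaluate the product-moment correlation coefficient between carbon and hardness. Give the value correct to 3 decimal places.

n = 5, Σx = 1.6, Σy = 1147.8, Σx² = 0.62, Σy² = 268366.7, Σxy = 346.62
nΣxy − ΣxΣy = 1733.1 − 1836.48 = -103.38
nΣx² − (Σx)² = 3.1 − 2.56 = 0.54; nΣy² − (Σy)² = 1341833.5 − 1317444.84 = 24388.66
r = -103.38 / √(0.54 × 24388.66) = -103.38 / 114.7601 ≈ -0.901

-0.901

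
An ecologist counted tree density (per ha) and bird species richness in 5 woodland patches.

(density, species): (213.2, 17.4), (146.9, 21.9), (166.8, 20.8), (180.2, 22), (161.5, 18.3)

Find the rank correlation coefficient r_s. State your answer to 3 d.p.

-0.300

Rank density: 5, 1, 3, 4, 2
Rank species: 1, 4, 3, 5, 2
d = rank(density) − rank(species): 4, -3, 0, -1, 0; Σd² = 26
ρ = 1 − 6Σd² / [n(n²−1)] = 1 − 6×26 / (5×24) = 1 − 156/120 ≈ -0.300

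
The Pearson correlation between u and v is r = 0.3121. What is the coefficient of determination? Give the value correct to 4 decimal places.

0.0974

r² = (0.3121)² = 0.0974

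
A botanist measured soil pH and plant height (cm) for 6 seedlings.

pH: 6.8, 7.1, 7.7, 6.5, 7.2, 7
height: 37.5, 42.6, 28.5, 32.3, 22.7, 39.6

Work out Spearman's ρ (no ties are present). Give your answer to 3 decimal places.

-0.371

Rank pH: 2, 4, 6, 1, 5, 3
Rank height: 4, 6, 2, 3, 1, 5
d = rank(pH) − rank(height): -2, -2, 4, -2, 4, -2; Σd² = 48
ρ = 1 − 6Σd² / [n(n²−1)] = 1 − 6×48 / (6×35) = 1 − 288/210 ≈ -0.371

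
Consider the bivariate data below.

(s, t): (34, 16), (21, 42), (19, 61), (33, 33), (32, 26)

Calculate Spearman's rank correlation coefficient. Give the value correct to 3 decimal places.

Rank s: 5, 2, 1, 4, 3
Rank t: 1, 4, 5, 3, 2
d = rank(s) − rank(t): 4, -2, -4, 1, 1; Σd² = 38
ρ = 1 − 6Σd² / [n(n²−1)] = 1 − 6×38 / (5×24) = 1 − 228/120 ≈ -0.900

-0.900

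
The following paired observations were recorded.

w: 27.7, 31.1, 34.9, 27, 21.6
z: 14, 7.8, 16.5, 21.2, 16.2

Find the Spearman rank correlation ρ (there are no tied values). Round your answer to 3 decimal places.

-0.200

Rank w: 3, 4, 5, 2, 1
Rank z: 2, 1, 4, 5, 3
d = rank(w) − rank(z): 1, 3, 1, -3, -2; Σd² = 24
ρ = 1 − 6Σd² / [n(n²−1)] = 1 − 6×24 / (5×24) = 1 − 144/120 ≈ -0.200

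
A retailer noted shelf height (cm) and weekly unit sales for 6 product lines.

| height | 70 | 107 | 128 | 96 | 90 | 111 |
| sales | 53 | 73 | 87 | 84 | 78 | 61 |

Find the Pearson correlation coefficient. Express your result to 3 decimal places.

n = 6, Σx = 602, Σy = 436, Σx² = 62370, Σy² = 32568, Σxy = 44512
nΣxy − ΣxΣy = 267072 − 262472 = 4600
nΣx² − (Σx)² = 374220 − 362404 = 11816; nΣy² − (Σy)² = 195408 − 190096 = 5312
r = 4600 / √(11816 × 5312) = 4600 / 7922.5370 ≈ 0.581

0.581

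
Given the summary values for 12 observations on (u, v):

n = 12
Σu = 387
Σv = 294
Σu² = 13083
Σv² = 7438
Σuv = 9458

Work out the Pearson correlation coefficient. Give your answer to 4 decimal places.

r = (nΣuv − ΣuΣv) / √[(nΣu² − (Σu)²)(nΣv² − (Σv)²)]
Numerator: 12×9458 − 387×294 = -282
Denominator: √[(156996 − 149769)(89256 − 86436)] = √[7227 × 2820] = 4514.4368
r = -282 / 4514.4368 ≈ -0.0625

-0.0625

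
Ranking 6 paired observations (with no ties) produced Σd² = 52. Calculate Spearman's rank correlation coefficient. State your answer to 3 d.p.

-0.486

ρ = 1 − 6Σd² / [n(n²−1)] = 1 − 6×52 / (6×35)
  = 1 − 312/210 = 1 − 1.4857 ≈ -0.486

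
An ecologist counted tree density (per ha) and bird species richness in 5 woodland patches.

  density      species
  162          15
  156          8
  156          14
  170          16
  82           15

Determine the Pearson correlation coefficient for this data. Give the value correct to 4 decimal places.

n = 5, Σx = 726, Σy = 68, Σx² = 110540, Σy² = 966, Σxy = 9812
nΣxy − ΣxΣy = 49060 − 49368 = -308
nΣx² − (Σx)² = 552700 − 527076 = 25624; nΣy² − (Σy)² = 4830 − 4624 = 206
r = -308 / √(25624 × 206) = -308 / 2297.5082 ≈ -0.1341

-0.1341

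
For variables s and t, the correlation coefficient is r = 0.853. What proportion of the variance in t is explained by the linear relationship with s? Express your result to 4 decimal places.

r² = (0.853)² = 0.7276

0.7276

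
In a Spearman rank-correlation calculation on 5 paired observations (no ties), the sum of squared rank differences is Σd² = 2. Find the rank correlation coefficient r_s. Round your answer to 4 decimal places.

0.9000

ρ = 1 − 6Σd² / [n(n²−1)] = 1 − 6×2 / (5×24)
  = 1 − 12/120 = 1 − 0.10000 ≈ 0.9000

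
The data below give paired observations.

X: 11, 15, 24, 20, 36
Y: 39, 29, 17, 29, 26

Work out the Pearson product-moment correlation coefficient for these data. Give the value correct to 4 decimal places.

-0.5936

n = 5, ΣX = 106, ΣY = 140, ΣX² = 2618, ΣY² = 4168, ΣXY = 2788
nΣXY − ΣXΣY = 13940 − 14840 = -900
nΣX² − (ΣX)² = 13090 − 11236 = 1854; nΣY² − (ΣY)² = 20840 − 19600 = 1240
r = -900 / √(1854 × 1240) = -900 / 1516.2322 ≈ -0.5936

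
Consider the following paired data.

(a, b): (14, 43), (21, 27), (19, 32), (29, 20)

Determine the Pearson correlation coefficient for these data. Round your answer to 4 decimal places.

n = 4, Σa = 83, Σb = 122, Σa² = 1839, Σb² = 4002, Σab = 2357
nΣab − ΣaΣb = 9428 − 10126 = -698
nΣa² − (Σa)² = 7356 − 6889 = 467; nΣb² − (Σb)² = 16008 − 14884 = 1124
r = -698 / √(467 × 1124) = -698 / 724.5053 ≈ -0.9634

-0.9634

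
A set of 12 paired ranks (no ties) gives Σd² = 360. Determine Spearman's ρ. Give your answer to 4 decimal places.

ρ = 1 − 6Σd² / [n(n²−1)] = 1 − 6×360 / (12×143)
  = 1 − 2160/1716 = 1 − 1.25874 ≈ -0.2587

-0.2587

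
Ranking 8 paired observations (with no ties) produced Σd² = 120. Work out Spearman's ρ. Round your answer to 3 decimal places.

ρ = 1 − 6Σd² / [n(n²−1)] = 1 − 6×120 / (8×63)
  = 1 − 720/504 = 1 − 1.4286 ≈ -0.429

-0.429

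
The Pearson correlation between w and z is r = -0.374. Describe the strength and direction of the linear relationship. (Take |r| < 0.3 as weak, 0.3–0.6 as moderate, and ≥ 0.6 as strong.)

moderate negative

r = -0.374 < 0 so the relationship is negative.
|r| = 0.374, which falls in the moderate range.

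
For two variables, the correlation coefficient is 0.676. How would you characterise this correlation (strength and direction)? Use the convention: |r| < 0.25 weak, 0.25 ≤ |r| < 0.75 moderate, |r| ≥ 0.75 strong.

moderate positive

r = 0.676 > 0 so the relationship is positive.
|r| = 0.676, which falls in the moderate range.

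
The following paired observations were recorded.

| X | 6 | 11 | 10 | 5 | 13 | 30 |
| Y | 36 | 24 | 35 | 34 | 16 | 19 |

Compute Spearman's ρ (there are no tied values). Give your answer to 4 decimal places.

-0.7714

Rank X: 2, 4, 3, 1, 5, 6
Rank Y: 6, 3, 5, 4, 1, 2
d = rank(X) − rank(Y): -4, 1, -2, -3, 4, 4; Σd² = 62
ρ = 1 − 6Σd² / [n(n²−1)] = 1 − 6×62 / (6×35) = 1 − 372/210 ≈ -0.7714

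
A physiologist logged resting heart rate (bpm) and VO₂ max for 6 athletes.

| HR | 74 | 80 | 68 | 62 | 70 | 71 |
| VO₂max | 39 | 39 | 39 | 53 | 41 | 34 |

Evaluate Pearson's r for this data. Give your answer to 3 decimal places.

n = 6, Σx = 425, Σy = 245, Σx² = 30285, Σy² = 10209, Σxy = 17228
nΣxy − ΣxΣy = 103368 − 104125 = -757
nΣx² − (Σx)² = 181710 − 180625 = 1085; nΣy² − (Σy)² = 61254 − 60025 = 1229
r = -757 / √(1085 × 1229) = -757 / 1154.7576 ≈ -0.656

-0.656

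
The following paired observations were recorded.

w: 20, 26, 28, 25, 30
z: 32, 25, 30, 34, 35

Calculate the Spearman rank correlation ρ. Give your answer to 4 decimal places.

0.2000

Rank w: 1, 3, 4, 2, 5
Rank z: 3, 1, 2, 4, 5
d = rank(w) − rank(z): -2, 2, 2, -2, 0; Σd² = 16
ρ = 1 − 6Σd² / [n(n²−1)] = 1 − 6×16 / (5×24) = 1 − 96/120 ≈ 0.2000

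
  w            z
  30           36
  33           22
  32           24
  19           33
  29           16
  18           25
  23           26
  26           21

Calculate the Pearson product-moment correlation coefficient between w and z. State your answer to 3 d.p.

n = 8, Σw = 210, Σz = 203, Σw² = 5744, Σz² = 5443, Σwz = 5259
nΣwz − ΣwΣz = 42072 − 42630 = -558
nΣw² − (Σw)² = 45952 − 44100 = 1852; nΣz² − (Σz)² = 43544 − 41209 = 2335
r = -558 / √(1852 × 2335) = -558 / 2079.5240 ≈ -0.268

-0.268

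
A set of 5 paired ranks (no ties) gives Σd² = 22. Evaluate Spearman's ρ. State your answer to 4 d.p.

-0.1000

ρ = 1 − 6Σd² / [n(n²−1)] = 1 − 6×22 / (5×24)
  = 1 − 132/120 = 1 − 1.10000 ≈ -0.1000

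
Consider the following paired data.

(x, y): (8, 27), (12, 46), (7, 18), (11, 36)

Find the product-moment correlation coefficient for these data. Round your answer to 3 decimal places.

0.974

n = 4, Σx = 38, Σy = 127, Σx² = 378, Σy² = 4465, Σxy = 1290
nΣxy − ΣxΣy = 5160 − 4826 = 334
nΣx² − (Σx)² = 1512 − 1444 = 68; nΣy² − (Σy)² = 17860 − 16129 = 1731
r = 334 / √(68 × 1731) = 334 / 343.0860 ≈ 0.974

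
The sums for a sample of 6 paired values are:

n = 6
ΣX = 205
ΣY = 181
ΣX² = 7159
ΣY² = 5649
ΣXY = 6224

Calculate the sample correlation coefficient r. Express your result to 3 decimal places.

r = (nΣXY − ΣXΣY) / √[(nΣX² − (ΣX)²)(nΣY² − (ΣY)²)]
Numerator: 6×6224 − 205×181 = 239
Denominator: √[(42954 − 42025)(33894 − 32761)] = √[929 × 1133] = 1025.9420
r = 239 / 1025.9420 ≈ 0.233

0.233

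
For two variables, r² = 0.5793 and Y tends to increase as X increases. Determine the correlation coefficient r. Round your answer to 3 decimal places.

|r| = √0.5793 = 0.761
The association is positive, so r = 0.761.

0.761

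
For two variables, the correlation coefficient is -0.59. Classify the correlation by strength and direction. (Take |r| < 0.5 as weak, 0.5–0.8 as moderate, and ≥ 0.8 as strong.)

moderate negative

r = -0.59 < 0 so the relationship is negative.
|r| = 0.59, which falls in the moderate range.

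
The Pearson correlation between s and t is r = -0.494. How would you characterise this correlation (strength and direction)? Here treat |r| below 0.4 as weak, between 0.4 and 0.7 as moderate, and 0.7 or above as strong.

moderate negative

r = -0.494 < 0 so the relationship is negative.
|r| = 0.494, which falls in the moderate range.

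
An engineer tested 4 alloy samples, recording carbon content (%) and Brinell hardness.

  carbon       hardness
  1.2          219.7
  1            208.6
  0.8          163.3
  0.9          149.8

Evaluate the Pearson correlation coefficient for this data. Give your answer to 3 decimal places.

0.851

n = 4, Σx = 3.9, Σy = 741.4, Σx² = 3.89, Σy² = 140888.98, Σxy = 737.7
nΣxy − ΣxΣy = 2950.8 − 2891.46 = 59.34
nΣx² − (Σx)² = 15.56 − 15.21 = 0.35; nΣy² − (Σy)² = 563555.92 − 549673.96 = 13881.96
r = 59.34 / √(0.35 × 13881.96) = 59.34 / 69.7043 ≈ 0.851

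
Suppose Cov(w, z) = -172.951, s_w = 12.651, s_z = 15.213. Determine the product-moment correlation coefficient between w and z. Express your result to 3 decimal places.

r = Cov(w,z) / (s_w · s_z) = -172.951 / (12.651 × 15.213)
  = -172.951 / 192.4597 ≈ -0.899

-0.899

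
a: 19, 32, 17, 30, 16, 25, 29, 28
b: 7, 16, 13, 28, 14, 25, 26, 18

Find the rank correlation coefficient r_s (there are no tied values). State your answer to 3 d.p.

0.643

Rank a: 3, 8, 2, 7, 1, 4, 6, 5
Rank b: 1, 4, 2, 8, 3, 6, 7, 5
d = rank(a) − rank(b): 2, 4, 0, -1, -2, -2, -1, 0; Σd² = 30
ρ = 1 − 6Σd² / [n(n²−1)] = 1 − 6×30 / (8×63) = 1 − 180/504 ≈ 0.643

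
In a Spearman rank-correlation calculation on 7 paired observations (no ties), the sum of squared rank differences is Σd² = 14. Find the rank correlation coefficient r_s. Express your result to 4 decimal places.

ρ = 1 − 6Σd² / [n(n²−1)] = 1 − 6×14 / (7×48)
  = 1 − 84/336 = 1 − 0.25000 ≈ 0.7500

0.7500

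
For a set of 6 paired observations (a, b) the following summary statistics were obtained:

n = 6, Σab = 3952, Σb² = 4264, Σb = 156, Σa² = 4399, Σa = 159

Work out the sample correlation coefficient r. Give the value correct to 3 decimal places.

-0.927

r = (nΣab − ΣaΣb) / √[(nΣa² − (Σa)²)(nΣb² − (Σb)²)]
Numerator: 6×3952 − 159×156 = -1092
Denominator: √[(26394 − 25281)(25584 − 24336)] = √[1113 × 1248] = 1178.5686
r = -1092 / 1178.5686 ≈ -0.927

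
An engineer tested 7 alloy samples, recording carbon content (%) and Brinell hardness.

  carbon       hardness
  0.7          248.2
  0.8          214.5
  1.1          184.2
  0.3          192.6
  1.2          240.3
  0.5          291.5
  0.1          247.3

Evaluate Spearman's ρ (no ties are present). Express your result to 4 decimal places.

Rank carbon: 4, 5, 6, 2, 7, 3, 1
Rank hardness: 6, 3, 1, 2, 4, 7, 5
d = rank(carbon) − rank(hardness): -2, 2, 5, 0, 3, -4, -4; Σd² = 74
ρ = 1 − 6Σd² / [n(n²−1)] = 1 − 6×74 / (7×48) = 1 − 444/336 ≈ -0.3214

-0.3214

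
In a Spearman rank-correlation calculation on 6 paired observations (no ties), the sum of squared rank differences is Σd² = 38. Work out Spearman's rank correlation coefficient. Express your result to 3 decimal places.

ρ = 1 − 6Σd² / [n(n²−1)] = 1 − 6×38 / (6×35)
  = 1 − 228/210 = 1 − 1.0857 ≈ -0.086

-0.086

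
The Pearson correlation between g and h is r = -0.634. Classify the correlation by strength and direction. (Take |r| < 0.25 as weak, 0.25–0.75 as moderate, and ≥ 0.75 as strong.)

r = -0.634 < 0 so the relationship is negative.
|r| = 0.634, which falls in the moderate range.

moderate negative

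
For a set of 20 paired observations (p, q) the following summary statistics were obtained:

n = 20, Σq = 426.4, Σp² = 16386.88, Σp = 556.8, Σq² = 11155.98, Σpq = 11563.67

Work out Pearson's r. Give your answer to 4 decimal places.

-0.2272

r = (nΣpq − ΣpΣq) / √[(nΣp² − (Σp)²)(nΣq² − (Σq)²)]
Numerator: 20×11563.67 − 556.8×426.4 = -6146.12
Denominator: √[(327737.6 − 310026.24)(223119.6 − 181816.96)] = √[17711.36 × 41302.64] = 27046.7360
r = -6146.12 / 27046.7360 ≈ -0.2272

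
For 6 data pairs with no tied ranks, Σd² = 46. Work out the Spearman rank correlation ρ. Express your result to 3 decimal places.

-0.314

ρ = 1 − 6Σd² / [n(n²−1)] = 1 − 6×46 / (6×35)
  = 1 − 276/210 = 1 − 1.3143 ≈ -0.314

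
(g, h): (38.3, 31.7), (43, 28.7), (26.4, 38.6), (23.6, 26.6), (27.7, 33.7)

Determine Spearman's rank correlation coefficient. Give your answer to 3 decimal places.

Rank g: 4, 5, 2, 1, 3
Rank h: 3, 2, 5, 1, 4
d = rank(g) − rank(h): 1, 3, -3, 0, -1; Σd² = 20
ρ = 1 − 6Σd² / [n(n²−1)] = 1 − 6×20 / (5×24) = 1 − 120/120 ≈ 0.000

0.000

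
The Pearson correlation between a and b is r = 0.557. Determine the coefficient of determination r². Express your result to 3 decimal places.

0.310

r² = (0.557)² = 0.310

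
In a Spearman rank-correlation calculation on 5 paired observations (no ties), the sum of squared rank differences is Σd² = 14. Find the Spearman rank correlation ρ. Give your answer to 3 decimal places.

ρ = 1 − 6Σd² / [n(n²−1)] = 1 − 6×14 / (5×24)
  = 1 − 84/120 = 1 − 0.7000 ≈ 0.300

0.300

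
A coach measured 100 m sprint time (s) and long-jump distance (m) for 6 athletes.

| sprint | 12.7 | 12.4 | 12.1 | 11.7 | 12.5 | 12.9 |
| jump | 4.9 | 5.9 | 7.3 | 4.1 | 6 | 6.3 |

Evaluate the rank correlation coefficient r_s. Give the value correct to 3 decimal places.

0.257

Rank sprint: 5, 3, 2, 1, 4, 6
Rank jump: 2, 3, 6, 1, 4, 5
d = rank(sprint) − rank(jump): 3, 0, -4, 0, 0, 1; Σd² = 26
ρ = 1 − 6Σd² / [n(n²−1)] = 1 − 6×26 / (6×35) = 1 − 156/210 ≈ 0.257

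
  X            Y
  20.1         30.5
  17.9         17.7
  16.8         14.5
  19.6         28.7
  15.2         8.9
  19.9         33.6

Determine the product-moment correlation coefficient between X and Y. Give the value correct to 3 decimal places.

n = 6, ΣX = 109.5, ΣY = 133.9, ΣX² = 2017.87, ΣY² = 3485.65, ΣXY = 2539.92
nΣXY − ΣXΣY = 15239.52 − 14662.05 = 577.47
nΣX² − (ΣX)² = 12107.22 − 11990.25 = 116.97; nΣY² − (ΣY)² = 20913.9 − 17929.21 = 2984.69
r = 577.47 / √(116.97 × 2984.69) = 577.47 / 590.8631 ≈ 0.977

0.977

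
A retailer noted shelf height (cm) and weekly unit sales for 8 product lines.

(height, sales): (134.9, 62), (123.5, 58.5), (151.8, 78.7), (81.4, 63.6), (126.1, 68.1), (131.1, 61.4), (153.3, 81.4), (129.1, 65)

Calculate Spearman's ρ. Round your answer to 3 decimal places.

0.548

Rank height: 6, 2, 7, 1, 3, 5, 8, 4
Rank sales: 3, 1, 7, 4, 6, 2, 8, 5
d = rank(height) − rank(sales): 3, 1, 0, -3, -3, 3, 0, -1; Σd² = 38
ρ = 1 − 6Σd² / [n(n²−1)] = 1 − 6×38 / (8×63) = 1 − 228/504 ≈ 0.548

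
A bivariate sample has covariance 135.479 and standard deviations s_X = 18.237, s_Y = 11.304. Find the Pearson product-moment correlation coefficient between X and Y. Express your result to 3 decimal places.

0.657

r = Cov(X,Y) / (s_X · s_Y) = 135.479 / (18.237 × 11.304)
  = 135.479 / 206.1510 ≈ 0.657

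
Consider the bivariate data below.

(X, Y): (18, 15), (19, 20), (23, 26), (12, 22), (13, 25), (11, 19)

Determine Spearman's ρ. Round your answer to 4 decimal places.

0.3714

Rank X: 4, 5, 6, 2, 3, 1
Rank Y: 1, 3, 6, 4, 5, 2
d = rank(X) − rank(Y): 3, 2, 0, -2, -2, -1; Σd² = 22
ρ = 1 − 6Σd² / [n(n²−1)] = 1 − 6×22 / (6×35) = 1 − 132/210 ≈ 0.3714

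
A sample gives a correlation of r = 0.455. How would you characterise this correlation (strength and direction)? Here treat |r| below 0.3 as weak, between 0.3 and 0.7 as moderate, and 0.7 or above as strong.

moderate positive

r = 0.455 > 0 so the relationship is positive.
|r| = 0.455, which falls in the moderate range.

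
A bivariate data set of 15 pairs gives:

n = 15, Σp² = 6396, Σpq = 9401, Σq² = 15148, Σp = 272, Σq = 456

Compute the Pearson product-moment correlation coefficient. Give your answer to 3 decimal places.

r = (nΣpq − ΣpΣq) / √[(nΣp² − (Σp)²)(nΣq² − (Σq)²)]
Numerator: 15×9401 − 272×456 = 16983
Denominator: √[(95940 − 73984)(227220 − 207936)] = √[21956 × 19284] = 20576.6738
r = 16983 / 20576.6738 ≈ 0.825

0.825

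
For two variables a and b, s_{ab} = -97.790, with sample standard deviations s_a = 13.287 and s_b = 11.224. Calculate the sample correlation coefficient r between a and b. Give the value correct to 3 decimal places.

-0.656

r = Cov(a,b) / (s_a · s_b) = -97.790 / (13.287 × 11.224)
  = -97.790 / 149.1333 ≈ -0.656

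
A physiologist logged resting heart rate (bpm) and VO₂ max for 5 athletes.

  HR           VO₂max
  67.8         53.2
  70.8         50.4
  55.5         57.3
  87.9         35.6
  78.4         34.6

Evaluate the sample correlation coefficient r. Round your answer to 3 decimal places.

-0.911

n = 5, Σx = 360.4, Σy = 231.1, Σx² = 26562.7, Σy² = 11118.21, Σxy = 16197.31
nΣxy − ΣxΣy = 80986.55 − 83288.44 = -2301.89
nΣx² − (Σx)² = 132813.5 − 129888.16 = 2925.34; nΣy² − (Σy)² = 55591.05 − 53407.21 = 2183.84
r = -2301.89 / √(2925.34 × 2183.84) = -2301.89 / 2527.5432 ≈ -0.911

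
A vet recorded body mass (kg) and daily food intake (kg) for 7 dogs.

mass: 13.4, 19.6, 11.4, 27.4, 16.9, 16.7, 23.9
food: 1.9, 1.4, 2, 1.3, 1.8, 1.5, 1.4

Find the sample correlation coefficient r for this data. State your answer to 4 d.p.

-0.8942

n = 7, Σx = 129.3, Σy = 11.3, Σx² = 2580.15, Σy² = 18.71, Σxy = 200.25
nΣxy − ΣxΣy = 1401.75 − 1461.09 = -59.34
nΣx² − (Σx)² = 18061.05 − 16718.49 = 1342.56; nΣy² − (Σy)² = 130.97 − 127.69 = 3.28
r = -59.34 / √(1342.56 × 3.28) = -59.34 / 66.3596 ≈ -0.8942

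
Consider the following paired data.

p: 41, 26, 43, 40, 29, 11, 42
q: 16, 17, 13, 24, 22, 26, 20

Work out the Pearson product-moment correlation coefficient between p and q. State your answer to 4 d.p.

-0.5835

n = 7, Σp = 232, Σq = 138, Σp² = 8532, Σq² = 2850, Σpq = 4381
nΣpq − ΣpΣq = 30667 − 32016 = -1349
nΣp² − (Σp)² = 59724 − 53824 = 5900; nΣq² − (Σq)² = 19950 − 19044 = 906
r = -1349 / √(5900 × 906) = -1349 / 2312.0121 ≈ -0.5835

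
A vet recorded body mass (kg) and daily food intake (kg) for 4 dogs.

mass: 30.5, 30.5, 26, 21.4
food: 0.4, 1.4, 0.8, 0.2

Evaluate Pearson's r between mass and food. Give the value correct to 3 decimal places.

0.593

n = 4, Σx = 108.4, Σy = 2.8, Σx² = 2994.46, Σy² = 2.8, Σxy = 79.98
nΣxy − ΣxΣy = 319.92 − 303.52 = 16.4
nΣx² − (Σx)² = 11977.84 − 11750.56 = 227.28; nΣy² − (Σy)² = 11.2 − 7.84 = 3.36
r = 16.4 / √(227.28 × 3.36) = 16.4 / 27.6344 ≈ 0.593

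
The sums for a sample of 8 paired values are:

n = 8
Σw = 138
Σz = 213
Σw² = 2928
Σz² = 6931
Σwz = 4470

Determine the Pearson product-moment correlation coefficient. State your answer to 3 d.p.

0.958

r = (nΣwz − ΣwΣz) / √[(nΣw² − (Σw)²)(nΣz² − (Σz)²)]
Numerator: 8×4470 − 138×213 = 6366
Denominator: √[(23424 − 19044)(55448 − 45369)] = √[4380 × 10079] = 6644.2471
r = 6366 / 6644.2471 ≈ 0.958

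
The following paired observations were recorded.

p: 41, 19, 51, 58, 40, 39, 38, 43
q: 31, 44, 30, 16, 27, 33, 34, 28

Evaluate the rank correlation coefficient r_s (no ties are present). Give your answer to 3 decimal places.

Rank p: 5, 1, 7, 8, 4, 3, 2, 6
Rank q: 5, 8, 4, 1, 2, 6, 7, 3
d = rank(p) − rank(q): 0, -7, 3, 7, 2, -3, -5, 3; Σd² = 154
ρ = 1 − 6Σd² / [n(n²−1)] = 1 − 6×154 / (8×63) = 1 − 924/504 ≈ -0.833

-0.833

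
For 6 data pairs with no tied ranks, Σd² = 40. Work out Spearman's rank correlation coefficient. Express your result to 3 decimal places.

-0.143

ρ = 1 − 6Σd² / [n(n²−1)] = 1 − 6×40 / (6×35)
  = 1 − 240/210 = 1 − 1.1429 ≈ -0.143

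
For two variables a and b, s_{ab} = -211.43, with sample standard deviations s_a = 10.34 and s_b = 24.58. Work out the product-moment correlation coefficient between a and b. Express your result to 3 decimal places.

r = Cov(a,b) / (s_a · s_b) = -211.43 / (10.34 × 24.58)
  = -211.43 / 254.1572 ≈ -0.832

-0.832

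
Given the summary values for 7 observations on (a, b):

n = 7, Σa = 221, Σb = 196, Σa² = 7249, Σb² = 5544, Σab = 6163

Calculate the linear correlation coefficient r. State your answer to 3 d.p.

-0.203

r = (nΣab − ΣaΣb) / √[(nΣa² − (Σa)²)(nΣb² − (Σb)²)]
Numerator: 7×6163 − 221×196 = -175
Denominator: √[(50743 − 48841)(38808 − 38416)] = √[1902 × 392] = 863.4721
r = -175 / 863.4721 ≈ -0.203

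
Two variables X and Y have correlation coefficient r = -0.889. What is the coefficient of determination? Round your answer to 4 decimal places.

0.7903

r² = (-0.889)² = 0.7903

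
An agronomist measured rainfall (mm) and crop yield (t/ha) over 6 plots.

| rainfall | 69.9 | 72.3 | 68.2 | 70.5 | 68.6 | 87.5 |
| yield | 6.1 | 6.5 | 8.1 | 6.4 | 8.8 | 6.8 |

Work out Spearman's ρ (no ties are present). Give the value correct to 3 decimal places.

-0.371

Rank rainfall: 3, 5, 1, 4, 2, 6
Rank yield: 1, 3, 5, 2, 6, 4
d = rank(rainfall) − rank(yield): 2, 2, -4, 2, -4, 2; Σd² = 48
ρ = 1 − 6Σd² / [n(n²−1)] = 1 − 6×48 / (6×35) = 1 − 288/210 ≈ -0.371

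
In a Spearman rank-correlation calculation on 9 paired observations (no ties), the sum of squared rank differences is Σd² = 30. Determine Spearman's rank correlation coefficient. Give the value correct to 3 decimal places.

ρ = 1 − 6Σd² / [n(n²−1)] = 1 − 6×30 / (9×80)
  = 1 − 180/720 = 1 − 0.2500 ≈ 0.750

0.750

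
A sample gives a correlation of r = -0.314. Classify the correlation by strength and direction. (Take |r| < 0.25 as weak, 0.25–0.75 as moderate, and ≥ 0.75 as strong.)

moderate negative

r = -0.314 < 0 so the relationship is negative.
|r| = 0.314, which falls in the moderate range.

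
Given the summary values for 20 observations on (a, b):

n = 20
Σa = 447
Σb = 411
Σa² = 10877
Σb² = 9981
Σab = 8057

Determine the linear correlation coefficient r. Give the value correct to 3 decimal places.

-0.968

r = (nΣab − ΣaΣb) / √[(nΣa² − (Σa)²)(nΣb² − (Σb)²)]
Numerator: 20×8057 − 447×411 = -22577
Denominator: √[(217540 − 199809)(199620 − 168921)] = √[17731 × 30699] = 23330.7516
r = -22577 / 23330.7516 ≈ -0.968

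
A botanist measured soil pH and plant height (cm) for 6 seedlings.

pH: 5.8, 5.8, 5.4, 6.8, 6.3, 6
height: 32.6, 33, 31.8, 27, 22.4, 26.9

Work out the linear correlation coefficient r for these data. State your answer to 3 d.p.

-0.665

n = 6, Σx = 36.1, Σy = 173.7, Σx² = 218.37, Σy² = 5117.37, Σxy = 1038.32
nΣxy − ΣxΣy = 6229.92 − 6270.57 = -40.65
nΣx² − (Σx)² = 1310.22 − 1303.21 = 7.01; nΣy² − (Σy)² = 30704.22 − 30171.69 = 532.53
r = -40.65 / √(7.01 × 532.53) = -40.65 / 61.0986 ≈ -0.665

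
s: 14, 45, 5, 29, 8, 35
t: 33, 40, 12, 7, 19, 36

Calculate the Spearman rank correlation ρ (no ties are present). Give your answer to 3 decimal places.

0.657

Rank s: 3, 6, 1, 4, 2, 5
Rank t: 4, 6, 2, 1, 3, 5
d = rank(s) − rank(t): -1, 0, -1, 3, -1, 0; Σd² = 12
ρ = 1 − 6Σd² / [n(n²−1)] = 1 − 6×12 / (6×35) = 1 − 72/210 ≈ 0.657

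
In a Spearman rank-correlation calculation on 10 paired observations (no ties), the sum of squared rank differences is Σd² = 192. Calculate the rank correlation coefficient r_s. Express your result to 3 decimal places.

-0.164

ρ = 1 − 6Σd² / [n(n²−1)] = 1 − 6×192 / (10×99)
  = 1 − 1152/990 = 1 − 1.1636 ≈ -0.164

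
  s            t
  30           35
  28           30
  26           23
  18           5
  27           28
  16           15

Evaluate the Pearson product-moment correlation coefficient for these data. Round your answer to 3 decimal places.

0.910

n = 6, Σs = 145, Σt = 136, Σs² = 3669, Σt² = 3688, Σst = 3574
nΣst − ΣsΣt = 21444 − 19720 = 1724
nΣs² − (Σs)² = 22014 − 21025 = 989; nΣt² − (Σt)² = 22128 − 18496 = 3632
r = 1724 / √(989 × 3632) = 1724 / 1895.2699 ≈ 0.910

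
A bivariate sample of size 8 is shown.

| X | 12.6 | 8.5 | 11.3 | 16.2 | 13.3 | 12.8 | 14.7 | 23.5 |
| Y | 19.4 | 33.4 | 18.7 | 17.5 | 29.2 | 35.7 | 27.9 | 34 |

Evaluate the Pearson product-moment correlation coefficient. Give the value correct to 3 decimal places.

n = 8, ΣX = 112.9, ΣY = 215.8, ΣX² = 1730.21, ΣY² = 6209.4, ΣXY = 3077.6
nΣXY − ΣXΣY = 24620.8 − 24363.82 = 256.98
nΣX² − (ΣX)² = 13841.68 − 12746.41 = 1095.27; nΣY² − (ΣY)² = 49675.2 − 46569.64 = 3105.56
r = 256.98 / √(1095.27 × 3105.56) = 256.98 / 1844.2957 ≈ 0.139

0.139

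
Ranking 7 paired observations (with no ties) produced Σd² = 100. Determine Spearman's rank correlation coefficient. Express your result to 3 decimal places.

ρ = 1 − 6Σd² / [n(n²−1)] = 1 − 6×100 / (7×48)
  = 1 − 600/336 = 1 − 1.7857 ≈ -0.786

-0.786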